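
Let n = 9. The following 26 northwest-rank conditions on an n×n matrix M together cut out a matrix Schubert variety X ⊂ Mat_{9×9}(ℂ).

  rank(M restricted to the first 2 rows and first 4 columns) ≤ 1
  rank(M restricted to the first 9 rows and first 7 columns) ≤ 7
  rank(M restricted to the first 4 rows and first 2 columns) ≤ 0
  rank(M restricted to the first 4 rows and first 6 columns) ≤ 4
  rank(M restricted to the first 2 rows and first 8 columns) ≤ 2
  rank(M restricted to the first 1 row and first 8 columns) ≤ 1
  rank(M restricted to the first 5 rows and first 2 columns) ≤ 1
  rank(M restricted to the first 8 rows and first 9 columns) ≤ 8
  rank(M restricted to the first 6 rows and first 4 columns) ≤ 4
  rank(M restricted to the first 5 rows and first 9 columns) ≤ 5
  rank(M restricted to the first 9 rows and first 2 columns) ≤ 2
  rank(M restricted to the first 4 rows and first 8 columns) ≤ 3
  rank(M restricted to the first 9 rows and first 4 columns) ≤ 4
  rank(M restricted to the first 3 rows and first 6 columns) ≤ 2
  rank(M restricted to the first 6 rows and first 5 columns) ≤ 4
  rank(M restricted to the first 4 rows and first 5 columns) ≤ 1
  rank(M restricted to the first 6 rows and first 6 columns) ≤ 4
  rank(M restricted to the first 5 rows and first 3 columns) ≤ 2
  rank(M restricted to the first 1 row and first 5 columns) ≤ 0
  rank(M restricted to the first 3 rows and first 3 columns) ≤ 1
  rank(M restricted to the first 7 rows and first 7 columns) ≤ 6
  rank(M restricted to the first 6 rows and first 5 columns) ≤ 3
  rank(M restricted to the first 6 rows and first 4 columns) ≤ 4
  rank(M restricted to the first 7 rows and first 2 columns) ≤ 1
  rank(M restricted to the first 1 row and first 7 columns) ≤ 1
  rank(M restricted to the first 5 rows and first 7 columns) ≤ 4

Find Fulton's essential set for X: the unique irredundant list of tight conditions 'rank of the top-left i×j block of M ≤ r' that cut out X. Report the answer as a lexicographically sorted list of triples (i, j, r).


Reconstructing r_w from the 26 given conditions:

  R[1]: 0 0 0 0 0 1 1 1 1
  R[2]: 0 0 1 1 1 2 2 2 2
  R[3]: 0 0 1 1 1 2 3 3 3
  R[4]: 0 0 1 1 1 2 3 3 4
  R[5]: 1 1 2 2 2 3 4 4 5
  R[6]: 1 1 2 3 3 4 5 5 6
  R[7]: 1 1 2 3 4 5 6 6 7
  R[8]: 1 2 3 4 5 6 7 7 8
  R[9]: 1 2 3 4 5 6 7 8 9

giving w = (6, 3, 7, 9, 1, 4, 5, 2, 8) via Δ²R.

Fulton essential set (5 of the 18 Rothe cells):

[(1, 5, 0), (4, 2, 0), (4, 5, 1), (4, 8, 3), (7, 2, 1)]


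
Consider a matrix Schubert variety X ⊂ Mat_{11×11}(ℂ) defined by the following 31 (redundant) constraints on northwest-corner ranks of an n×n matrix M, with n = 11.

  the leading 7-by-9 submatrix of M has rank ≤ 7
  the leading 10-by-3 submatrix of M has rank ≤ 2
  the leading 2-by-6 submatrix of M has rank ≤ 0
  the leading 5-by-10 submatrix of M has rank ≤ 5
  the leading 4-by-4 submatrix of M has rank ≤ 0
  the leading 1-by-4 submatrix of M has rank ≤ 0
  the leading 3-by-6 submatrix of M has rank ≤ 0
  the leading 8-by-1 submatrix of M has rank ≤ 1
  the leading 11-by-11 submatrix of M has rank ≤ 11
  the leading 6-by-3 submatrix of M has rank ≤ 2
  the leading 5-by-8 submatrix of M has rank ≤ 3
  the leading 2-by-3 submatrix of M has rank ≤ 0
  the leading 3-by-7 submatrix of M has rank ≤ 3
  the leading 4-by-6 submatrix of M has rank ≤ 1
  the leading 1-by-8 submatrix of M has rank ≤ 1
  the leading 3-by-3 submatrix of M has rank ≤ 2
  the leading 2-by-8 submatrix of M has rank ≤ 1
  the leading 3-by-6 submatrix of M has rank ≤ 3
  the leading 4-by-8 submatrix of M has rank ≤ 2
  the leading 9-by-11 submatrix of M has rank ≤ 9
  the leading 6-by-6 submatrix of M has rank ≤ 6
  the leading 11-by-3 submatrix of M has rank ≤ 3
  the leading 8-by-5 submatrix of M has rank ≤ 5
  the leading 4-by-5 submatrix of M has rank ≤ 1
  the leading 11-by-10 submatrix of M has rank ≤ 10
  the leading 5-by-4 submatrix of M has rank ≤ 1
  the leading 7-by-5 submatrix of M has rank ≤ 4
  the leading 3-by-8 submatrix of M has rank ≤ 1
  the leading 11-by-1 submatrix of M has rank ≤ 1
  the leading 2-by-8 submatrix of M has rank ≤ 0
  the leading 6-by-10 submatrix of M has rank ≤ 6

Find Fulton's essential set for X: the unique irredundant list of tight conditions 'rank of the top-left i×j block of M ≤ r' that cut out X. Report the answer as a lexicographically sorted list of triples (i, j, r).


Rank table r_w(11×11) implied by the 31 constraints:

  i=1: 0 0 0 0 0 0 0 0 1 1 1
  i=2: 0 0 0 0 0 0 0 0 1 2 2
  i=3: 0 0 0 0 0 0 1 1 2 3 3
  i=4: 0 0 0 0 1 1 2 2 3 4 4
  i=5: 1 1 1 1 2 2 3 3 4 5 5
  i=6: 1 2 2 2 3 3 4 4 5 6 6
  i=7: 1 2 2 3 4 4 5 5 6 7 7
  i=8: 1 2 2 3 4 5 6 6 7 8 8
  i=9: 1 2 2 3 4 5 6 7 8 9 9
  i=10: 1 2 2 3 4 5 6 7 8 9 10
  i=11: 1 2 3 4 5 6 7 8 9 10 11

reading off 1-entries of Δ²R: w = (9, 10, 7, 5, 1, 2, 4, 6, 8, 11, 3).

Rothe diagram D(w) (30 cells), 4 SE-corners (essential conditions):

[(2, 8, 0), (3, 6, 0), (4, 4, 0), (10, 3, 2)]


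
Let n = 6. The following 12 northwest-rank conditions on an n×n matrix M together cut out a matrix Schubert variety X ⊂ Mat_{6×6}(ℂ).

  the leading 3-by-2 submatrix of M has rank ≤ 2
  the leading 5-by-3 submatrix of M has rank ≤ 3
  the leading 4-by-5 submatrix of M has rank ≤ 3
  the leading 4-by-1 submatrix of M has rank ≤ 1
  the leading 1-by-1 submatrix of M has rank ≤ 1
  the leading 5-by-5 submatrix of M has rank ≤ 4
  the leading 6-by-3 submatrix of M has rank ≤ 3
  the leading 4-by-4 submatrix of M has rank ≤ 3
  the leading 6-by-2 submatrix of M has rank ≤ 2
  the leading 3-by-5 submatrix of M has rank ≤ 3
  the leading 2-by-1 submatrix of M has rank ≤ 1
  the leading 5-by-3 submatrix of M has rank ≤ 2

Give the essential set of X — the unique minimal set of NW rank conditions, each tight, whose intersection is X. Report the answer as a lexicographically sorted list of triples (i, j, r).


Propagating the 12 rank bounds to every northwest block:

  i=1: 1, 1, 1, 1, 1, 1
  i=2: 1, 2, 2, 2, 2, 2
  i=3: 1, 2, 2, 3, 3, 3
  i=4: 1, 2, 2, 3, 3, 4
  i=5: 1, 2, 2, 3, 4, 5
  i=6: 1, 2, 3, 4, 5, 6

reading off 1-entries of Δ²R: w = (1, 2, 4, 6, 5, 3).

Rothe diagram D(w) (4 cells), 2 SE-corners (essential conditions):

[(4, 5, 3), (5, 3, 2)]


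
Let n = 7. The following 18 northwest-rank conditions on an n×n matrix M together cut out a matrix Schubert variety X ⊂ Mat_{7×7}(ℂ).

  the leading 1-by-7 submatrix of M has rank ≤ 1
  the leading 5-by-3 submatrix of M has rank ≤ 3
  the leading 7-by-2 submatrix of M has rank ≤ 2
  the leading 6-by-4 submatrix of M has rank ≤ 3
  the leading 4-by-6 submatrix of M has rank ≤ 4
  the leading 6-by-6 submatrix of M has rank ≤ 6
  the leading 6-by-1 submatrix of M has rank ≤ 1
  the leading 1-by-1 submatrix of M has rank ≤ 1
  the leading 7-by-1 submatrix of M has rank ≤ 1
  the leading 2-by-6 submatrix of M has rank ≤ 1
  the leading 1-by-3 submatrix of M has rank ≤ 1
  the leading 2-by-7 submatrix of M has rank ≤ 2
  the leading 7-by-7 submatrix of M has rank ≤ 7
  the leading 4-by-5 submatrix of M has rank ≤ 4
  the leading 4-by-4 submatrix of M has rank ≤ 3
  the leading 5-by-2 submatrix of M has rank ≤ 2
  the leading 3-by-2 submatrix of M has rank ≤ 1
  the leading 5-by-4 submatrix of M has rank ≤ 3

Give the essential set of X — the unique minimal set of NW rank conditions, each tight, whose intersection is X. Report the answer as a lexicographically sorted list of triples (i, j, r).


Reconstructing r_w from the 18 given conditions:

  R[1]: 1  1  1  1  1  1  1
  R[2]: 1  1  1  1  1  1  2
  R[3]: 1  1  2  2  2  2  3
  R[4]: 1  2  3  3  3  3  4
  R[5]: 1  2  3  3  4  4  5
  R[6]: 1  2  3  3  4  5  6
  R[7]: 1  2  3  4  5  6  7

giving w = (1, 7, 3, 2, 5, 6, 4) via Δ²R.

3 SE-corners of the 8-cell Rothe diagram give Ess(w):

[(2, 6, 1), (3, 2, 1), (6, 4, 3)]


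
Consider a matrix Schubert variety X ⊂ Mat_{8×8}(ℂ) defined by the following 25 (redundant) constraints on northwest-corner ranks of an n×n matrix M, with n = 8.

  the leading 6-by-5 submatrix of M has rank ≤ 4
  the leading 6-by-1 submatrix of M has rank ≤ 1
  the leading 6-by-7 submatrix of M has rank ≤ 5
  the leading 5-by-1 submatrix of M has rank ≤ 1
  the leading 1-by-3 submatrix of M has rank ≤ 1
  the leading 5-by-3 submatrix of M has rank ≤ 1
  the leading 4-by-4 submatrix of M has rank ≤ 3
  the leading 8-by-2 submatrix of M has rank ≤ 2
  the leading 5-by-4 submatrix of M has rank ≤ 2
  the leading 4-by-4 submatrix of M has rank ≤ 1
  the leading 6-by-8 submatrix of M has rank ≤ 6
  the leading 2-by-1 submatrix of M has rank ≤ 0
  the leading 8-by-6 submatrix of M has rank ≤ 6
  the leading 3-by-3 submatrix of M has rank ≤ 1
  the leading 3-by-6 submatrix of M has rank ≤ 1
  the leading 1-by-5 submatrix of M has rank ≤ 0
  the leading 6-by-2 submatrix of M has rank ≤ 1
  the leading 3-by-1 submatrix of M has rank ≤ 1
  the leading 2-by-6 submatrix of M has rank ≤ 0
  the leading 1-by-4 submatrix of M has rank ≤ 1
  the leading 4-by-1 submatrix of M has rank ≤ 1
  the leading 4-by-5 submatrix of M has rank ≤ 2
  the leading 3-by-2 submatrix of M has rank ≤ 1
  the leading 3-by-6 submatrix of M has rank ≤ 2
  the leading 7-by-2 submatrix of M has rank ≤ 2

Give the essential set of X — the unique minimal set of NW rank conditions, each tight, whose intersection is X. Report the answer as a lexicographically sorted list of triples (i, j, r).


Computing R[i][j] = min implied NW-rank bound (n=8, 25 conditions):

  0 0 0 0 0 0 1 1
  0 0 0 0 0 0 1 2
  1 1 1 1 1 1 2 3
  1 1 1 1 2 2 3 4
  1 1 1 2 3 3 4 5
  1 1 2 3 4 4 5 6
  1 2 3 4 5 5 6 7
  1 2 3 4 5 6 7 8

reading off 1-entries of Δ²R: w = (7, 8, 1, 5, 4, 3, 2, 6).

Rothe diagram D(w) (18 cells), 4 SE-corners (essential conditions):

[(2, 6, 0), (4, 4, 1), (5, 3, 1), (6, 2, 1)]


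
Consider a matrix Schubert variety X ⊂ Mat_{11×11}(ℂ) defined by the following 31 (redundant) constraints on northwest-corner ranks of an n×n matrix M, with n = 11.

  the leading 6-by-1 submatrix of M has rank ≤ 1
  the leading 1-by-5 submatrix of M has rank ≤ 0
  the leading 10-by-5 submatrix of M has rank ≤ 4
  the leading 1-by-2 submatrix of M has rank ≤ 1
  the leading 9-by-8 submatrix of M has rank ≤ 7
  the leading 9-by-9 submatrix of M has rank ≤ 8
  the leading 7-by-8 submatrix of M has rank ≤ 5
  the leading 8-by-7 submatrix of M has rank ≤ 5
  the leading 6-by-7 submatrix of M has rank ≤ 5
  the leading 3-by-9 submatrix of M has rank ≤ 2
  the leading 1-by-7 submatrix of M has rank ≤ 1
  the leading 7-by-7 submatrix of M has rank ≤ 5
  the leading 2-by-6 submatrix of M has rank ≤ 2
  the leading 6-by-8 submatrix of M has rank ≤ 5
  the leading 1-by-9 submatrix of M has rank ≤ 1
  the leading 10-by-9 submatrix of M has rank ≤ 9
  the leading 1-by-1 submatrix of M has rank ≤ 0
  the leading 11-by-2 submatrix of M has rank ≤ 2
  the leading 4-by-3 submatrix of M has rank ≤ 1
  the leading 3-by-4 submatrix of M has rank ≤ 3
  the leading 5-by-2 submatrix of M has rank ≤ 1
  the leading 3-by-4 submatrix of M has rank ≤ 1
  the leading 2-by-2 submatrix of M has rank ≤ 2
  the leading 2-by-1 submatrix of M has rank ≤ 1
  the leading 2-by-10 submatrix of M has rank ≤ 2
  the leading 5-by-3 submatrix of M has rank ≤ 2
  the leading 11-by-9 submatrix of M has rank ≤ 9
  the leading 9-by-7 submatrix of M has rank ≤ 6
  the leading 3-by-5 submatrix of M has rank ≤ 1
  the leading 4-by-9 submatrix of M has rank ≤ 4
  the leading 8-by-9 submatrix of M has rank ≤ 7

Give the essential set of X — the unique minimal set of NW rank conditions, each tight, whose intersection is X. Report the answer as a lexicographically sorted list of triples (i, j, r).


Computing R[i][j] = min implied NW-rank bound (n=11, 31 conditions):

  row 1: 0, 0, 0, 0, 0, 1, 1, 1, 1, 1, 1
  row 2: 1, 1, 1, 1, 1, 2, 2, 2, 2, 2, 2
  row 3: 1, 1, 1, 1, 1, 2, 2, 2, 2, 3, 3
  row 4: 1, 1, 1, 2, 2, 3, 3, 3, 3, 4, 4
  row 5: 1, 1, 2, 3, 3, 4, 4, 4, 4, 5, 5
  row 6: 1, 2, 3, 4, 4, 5, 5, 5, 5, 6, 6
  row 7: 1, 2, 3, 4, 4, 5, 5, 5, 6, 7, 7
  row 8: 1, 2, 3, 4, 4, 5, 5, 6, 7, 8, 8
  row 9: 1, 2, 3, 4, 4, 5, 6, 7, 8, 9, 9
  row 10: 1, 2, 3, 4, 4, 5, 6, 7, 8, 9, 10
  row 11: 1, 2, 3, 4, 5, 6, 7, 8, 9, 10, 11

reading off 1-entries of Δ²R: w = (6, 1, 10, 4, 3, 2, 9, 8, 7, 11, 5).

8 SE-corners of the 22-cell Rothe diagram give Ess(w):

[(1, 5, 0), (3, 5, 1), (3, 9, 2), (4, 3, 1), (5, 2, 1), (7, 8, 5), (8, 7, 5), (10, 5, 4)]


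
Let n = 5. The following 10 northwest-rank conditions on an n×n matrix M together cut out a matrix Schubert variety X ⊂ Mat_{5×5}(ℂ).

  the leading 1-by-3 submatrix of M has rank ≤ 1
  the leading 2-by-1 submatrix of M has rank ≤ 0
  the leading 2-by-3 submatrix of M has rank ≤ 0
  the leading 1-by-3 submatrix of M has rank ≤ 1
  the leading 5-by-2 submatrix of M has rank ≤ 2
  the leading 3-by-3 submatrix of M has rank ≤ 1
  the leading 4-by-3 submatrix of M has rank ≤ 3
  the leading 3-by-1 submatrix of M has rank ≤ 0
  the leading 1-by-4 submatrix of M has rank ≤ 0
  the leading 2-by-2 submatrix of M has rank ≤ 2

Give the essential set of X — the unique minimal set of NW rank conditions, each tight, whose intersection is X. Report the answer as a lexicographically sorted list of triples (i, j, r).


Propagating the 10 rank bounds to every northwest block:

  i=1: 0 | 0 | 0 | 0 | 1
  i=2: 0 | 0 | 0 | 1 | 2
  i=3: 0 | 1 | 1 | 2 | 3
  i=4: 1 | 2 | 2 | 3 | 4
  i=5: 1 | 2 | 3 | 4 | 5

the unique w with this rank table is (5, 4, 2, 1, 3).

3 SE-corners of the 8-cell Rothe diagram give Ess(w):

[(1, 4, 0), (2, 3, 0), (3, 1, 0)]


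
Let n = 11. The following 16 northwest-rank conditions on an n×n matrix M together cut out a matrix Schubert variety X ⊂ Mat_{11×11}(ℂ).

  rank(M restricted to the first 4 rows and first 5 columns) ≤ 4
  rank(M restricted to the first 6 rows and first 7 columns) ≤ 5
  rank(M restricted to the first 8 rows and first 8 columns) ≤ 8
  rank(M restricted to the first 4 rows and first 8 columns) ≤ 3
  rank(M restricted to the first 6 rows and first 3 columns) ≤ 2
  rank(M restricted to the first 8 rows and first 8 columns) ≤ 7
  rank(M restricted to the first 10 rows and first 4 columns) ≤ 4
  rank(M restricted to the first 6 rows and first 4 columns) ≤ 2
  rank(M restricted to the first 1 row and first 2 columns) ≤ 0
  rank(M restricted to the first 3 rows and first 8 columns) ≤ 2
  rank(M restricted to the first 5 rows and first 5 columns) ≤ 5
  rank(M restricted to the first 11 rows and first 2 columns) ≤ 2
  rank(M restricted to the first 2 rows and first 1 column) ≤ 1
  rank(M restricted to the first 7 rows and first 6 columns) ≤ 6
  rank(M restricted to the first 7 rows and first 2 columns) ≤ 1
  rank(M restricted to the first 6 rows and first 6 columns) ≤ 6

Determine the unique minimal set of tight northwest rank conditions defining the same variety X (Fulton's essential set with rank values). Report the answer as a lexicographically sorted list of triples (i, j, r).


Reconstructing r_w from the 16 given conditions:

  0  0  1  1  1  1  1  1  1  1  1
  1  1  2  2  2  2  2  2  2  2  2
  1  1  2  2  2  2  2  2  3  3  3
  1  1  2  2  3  3  3  3  4  4  4
  1  1  2  2  3  4  4  4  5  5  5
  1  1  2  2  3  4  5  5  6  6  6
  1  1  2  3  4  5  6  6  7  7  7
  1  2  3  4  5  6  7  7  8  8  8
  1  2  3  4  5  6  7  8  9  9  9
  1  2  3  4  5  6  7  8  9  10  10
  1  2  3  4  5  6  7  8  9  10  11

giving w = (3, 1, 9, 5, 6, 7, 4, 2, 8, 10, 11) via Δ²R.

D(w) has 15 cells with 4 SE-corners; essential set:

[(1, 2, 0), (3, 8, 2), (6, 4, 2), (7, 2, 1)]


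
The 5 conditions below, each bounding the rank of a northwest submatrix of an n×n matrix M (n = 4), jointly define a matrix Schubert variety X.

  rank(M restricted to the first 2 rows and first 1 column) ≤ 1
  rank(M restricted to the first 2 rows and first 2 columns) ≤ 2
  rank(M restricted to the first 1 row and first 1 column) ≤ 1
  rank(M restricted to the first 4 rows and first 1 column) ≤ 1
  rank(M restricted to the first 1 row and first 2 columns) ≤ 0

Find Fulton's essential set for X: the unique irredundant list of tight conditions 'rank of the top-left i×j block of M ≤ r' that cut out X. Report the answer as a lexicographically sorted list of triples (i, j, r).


Recovering R(i,j) via the rank-extension bound from the 5 conditions:

  R[1]: 0 | 0 | 1 | 1
  R[2]: 1 | 1 | 2 | 2
  R[3]: 1 | 2 | 3 | 3
  R[4]: 1 | 2 | 3 | 4

the unique w with this rank table is (3, 1, 2, 4).

Rothe diagram D(w) (2 cells), 1 SE-corner (essential condition):

[(1, 2, 0)]


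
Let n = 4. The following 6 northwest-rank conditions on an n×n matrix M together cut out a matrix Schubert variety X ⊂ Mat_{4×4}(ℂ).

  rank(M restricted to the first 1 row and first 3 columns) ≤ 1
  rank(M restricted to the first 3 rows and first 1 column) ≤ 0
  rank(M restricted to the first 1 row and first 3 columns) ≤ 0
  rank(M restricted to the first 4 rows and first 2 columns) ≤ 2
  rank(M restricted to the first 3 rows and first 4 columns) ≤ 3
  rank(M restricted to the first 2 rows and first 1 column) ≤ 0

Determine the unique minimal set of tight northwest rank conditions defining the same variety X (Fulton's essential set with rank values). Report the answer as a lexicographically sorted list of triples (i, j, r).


Reconstructing r_w from the 6 given conditions:

  i=1: 0 | 0 | 0 | 1
  i=2: 0 | 1 | 1 | 2
  i=3: 0 | 1 | 2 | 3
  i=4: 1 | 2 | 3 | 4

hence w(1..4) = (4, 2, 3, 1).

2 SE-corners of the 5-cell Rothe diagram give Ess(w):

[(1, 3, 0), (3, 1, 0)]


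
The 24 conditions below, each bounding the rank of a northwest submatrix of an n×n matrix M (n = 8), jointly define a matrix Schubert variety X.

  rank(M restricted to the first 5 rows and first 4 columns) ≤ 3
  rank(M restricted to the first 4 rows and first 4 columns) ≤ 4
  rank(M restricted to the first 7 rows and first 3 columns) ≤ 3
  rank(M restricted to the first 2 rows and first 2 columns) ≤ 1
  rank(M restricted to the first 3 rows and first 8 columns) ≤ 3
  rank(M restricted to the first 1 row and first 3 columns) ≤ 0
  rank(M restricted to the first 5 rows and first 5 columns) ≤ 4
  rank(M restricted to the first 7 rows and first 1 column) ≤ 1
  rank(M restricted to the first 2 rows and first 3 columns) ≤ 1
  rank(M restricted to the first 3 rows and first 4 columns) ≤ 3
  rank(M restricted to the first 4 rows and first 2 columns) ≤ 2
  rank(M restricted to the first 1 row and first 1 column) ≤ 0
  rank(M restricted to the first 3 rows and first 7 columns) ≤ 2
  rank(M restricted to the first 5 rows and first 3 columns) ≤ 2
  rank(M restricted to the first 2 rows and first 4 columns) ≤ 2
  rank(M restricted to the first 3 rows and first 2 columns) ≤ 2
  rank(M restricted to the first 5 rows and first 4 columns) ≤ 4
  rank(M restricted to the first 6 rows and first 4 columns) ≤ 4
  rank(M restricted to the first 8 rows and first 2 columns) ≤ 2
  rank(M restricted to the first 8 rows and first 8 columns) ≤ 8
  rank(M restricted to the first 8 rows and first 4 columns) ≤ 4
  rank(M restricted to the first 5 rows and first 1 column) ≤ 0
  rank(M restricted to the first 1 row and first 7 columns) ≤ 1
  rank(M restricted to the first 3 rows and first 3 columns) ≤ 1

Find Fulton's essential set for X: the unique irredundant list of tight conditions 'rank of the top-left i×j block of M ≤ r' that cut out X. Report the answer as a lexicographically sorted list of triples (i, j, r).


Rank table r_w(8×8) implied by the 24 constraints:

  0  0  0  1  1  1  1  1
  0  1  1  2  2  2  2  2
  0  1  1  2  2  2  2  3
  0  1  2  3  3  3  3  4
  0  1  2  3  4  4  4  5
  1  2  3  4  5  5  5  6
  1  2  3  4  5  6  6  7
  1  2  3  4  5  6  7  8

hence w(1..8) = (4, 2, 8, 3, 5, 1, 6, 7).

Rothe diagram D(w) (11 cells), 4 SE-corners (essential conditions):

[(1, 3, 0), (3, 3, 1), (3, 7, 2), (5, 1, 0)]


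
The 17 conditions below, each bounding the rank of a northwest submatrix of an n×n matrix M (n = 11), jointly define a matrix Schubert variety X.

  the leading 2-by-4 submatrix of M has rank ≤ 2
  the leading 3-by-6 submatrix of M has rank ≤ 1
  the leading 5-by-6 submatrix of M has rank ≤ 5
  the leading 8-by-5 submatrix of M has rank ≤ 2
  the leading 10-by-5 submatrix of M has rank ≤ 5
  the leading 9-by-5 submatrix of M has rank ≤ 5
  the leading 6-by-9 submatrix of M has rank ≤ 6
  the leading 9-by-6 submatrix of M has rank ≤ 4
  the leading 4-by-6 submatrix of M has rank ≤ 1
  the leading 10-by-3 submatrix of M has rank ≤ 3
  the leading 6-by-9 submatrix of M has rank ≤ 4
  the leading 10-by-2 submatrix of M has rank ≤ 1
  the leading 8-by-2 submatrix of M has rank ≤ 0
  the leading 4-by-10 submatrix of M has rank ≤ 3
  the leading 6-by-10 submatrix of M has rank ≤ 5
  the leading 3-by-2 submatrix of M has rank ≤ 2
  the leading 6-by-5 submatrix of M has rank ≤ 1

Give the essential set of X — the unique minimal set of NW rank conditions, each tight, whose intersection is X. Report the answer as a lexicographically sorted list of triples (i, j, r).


Reconstructing r_w from the 17 given conditions:

  0 | 0 | 1 | 1 | 1 | 1 | 1 | 1 | 1 | 1 | 1
  0 | 0 | 1 | 1 | 1 | 1 | 2 | 2 | 2 | 2 | 2
  0 | 0 | 1 | 1 | 1 | 1 | 2 | 3 | 3 | 3 | 3
  0 | 0 | 1 | 1 | 1 | 1 | 2 | 3 | 3 | 3 | 4
  0 | 0 | 1 | 1 | 1 | 2 | 3 | 4 | 4 | 4 | 5
  0 | 0 | 1 | 1 | 1 | 2 | 3 | 4 | 4 | 5 | 6
  0 | 0 | 1 | 2 | 2 | 3 | 4 | 5 | 5 | 6 | 7
  0 | 0 | 1 | 2 | 2 | 3 | 4 | 5 | 6 | 7 | 8
  1 | 1 | 2 | 3 | 3 | 4 | 5 | 6 | 7 | 8 | 9
  1 | 1 | 2 | 3 | 4 | 5 | 6 | 7 | 8 | 9 | 10
  1 | 2 | 3 | 4 | 5 | 6 | 7 | 8 | 9 | 10 | 11

the unique w with this rank table is (3, 7, 8, 11, 6, 10, 4, 9, 1, 5, 2).

|D(w)|=34, |Ess(w)|=7:

[(4, 6, 1), (4, 10, 3), (6, 5, 1), (6, 9, 4), (8, 2, 0), (8, 5, 2), (10, 2, 1)]


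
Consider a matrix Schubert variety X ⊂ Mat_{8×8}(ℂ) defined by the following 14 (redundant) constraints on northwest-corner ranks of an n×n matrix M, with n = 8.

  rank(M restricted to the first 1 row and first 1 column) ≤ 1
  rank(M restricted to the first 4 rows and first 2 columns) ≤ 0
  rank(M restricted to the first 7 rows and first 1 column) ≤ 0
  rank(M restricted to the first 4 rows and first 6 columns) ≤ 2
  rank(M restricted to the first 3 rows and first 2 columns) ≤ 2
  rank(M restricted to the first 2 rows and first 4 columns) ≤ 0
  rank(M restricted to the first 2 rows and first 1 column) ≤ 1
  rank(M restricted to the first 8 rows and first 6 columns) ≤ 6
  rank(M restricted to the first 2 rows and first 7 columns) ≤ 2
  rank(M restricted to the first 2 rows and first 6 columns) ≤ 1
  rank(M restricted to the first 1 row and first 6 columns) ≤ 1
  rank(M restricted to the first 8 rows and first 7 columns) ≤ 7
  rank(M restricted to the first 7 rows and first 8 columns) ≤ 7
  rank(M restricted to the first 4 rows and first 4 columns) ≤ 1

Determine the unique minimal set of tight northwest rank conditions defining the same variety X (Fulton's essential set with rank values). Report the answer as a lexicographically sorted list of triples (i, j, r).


Propagating the 14 rank bounds to every northwest block:

  row 1: 0  0  0  0  1  1  1  1
  row 2: 0  0  0  0  1  1  2  2
  row 3: 0  0  1  1  2  2  3  3
  row 4: 0  0  1  1  2  2  3  4
  row 5: 0  1  2  2  3  3  4  5
  row 6: 0  1  2  3  4  4  5  6
  row 7: 0  1  2  3  4  5  6  7
  row 8: 1  2  3  4  5  6  7  8

so w = (5, 7, 3, 8, 2, 4, 6, 1).

6 SE-corners of the 18-cell Rothe diagram give Ess(w):

[(2, 4, 0), (2, 6, 1), (4, 2, 0), (4, 4, 1), (4, 6, 2), (7, 1, 0)]


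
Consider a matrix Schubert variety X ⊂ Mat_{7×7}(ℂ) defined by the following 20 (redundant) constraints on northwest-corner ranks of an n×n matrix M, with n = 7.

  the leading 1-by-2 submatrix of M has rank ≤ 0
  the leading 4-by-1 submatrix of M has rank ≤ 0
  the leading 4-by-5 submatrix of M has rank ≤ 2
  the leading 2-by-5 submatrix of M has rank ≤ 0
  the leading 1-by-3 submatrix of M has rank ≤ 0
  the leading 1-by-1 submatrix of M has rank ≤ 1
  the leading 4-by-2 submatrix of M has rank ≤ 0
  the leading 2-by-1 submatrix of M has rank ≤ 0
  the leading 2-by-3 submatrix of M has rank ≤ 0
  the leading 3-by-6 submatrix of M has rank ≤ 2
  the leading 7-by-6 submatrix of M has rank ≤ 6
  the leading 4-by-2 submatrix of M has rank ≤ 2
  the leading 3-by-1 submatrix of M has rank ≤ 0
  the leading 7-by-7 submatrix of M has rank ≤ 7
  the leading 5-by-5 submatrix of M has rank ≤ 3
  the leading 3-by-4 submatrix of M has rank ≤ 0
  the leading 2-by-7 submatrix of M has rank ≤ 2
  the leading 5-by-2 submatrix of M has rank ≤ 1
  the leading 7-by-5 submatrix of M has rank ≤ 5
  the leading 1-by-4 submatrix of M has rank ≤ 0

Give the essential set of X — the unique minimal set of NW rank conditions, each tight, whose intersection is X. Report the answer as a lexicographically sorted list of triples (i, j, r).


Reconstructing r_w from the 20 given conditions:

  row 1: 0, 0, 0, 0, 0, 1, 1
  row 2: 0, 0, 0, 0, 0, 1, 2
  row 3: 0, 0, 0, 0, 1, 2, 3
  row 4: 0, 0, 1, 1, 2, 3, 4
  row 5: 1, 1, 2, 2, 3, 4, 5
  row 6: 1, 2, 3, 3, 4, 5, 6
  row 7: 1, 2, 3, 4, 5, 6, 7

the unique w with this rank table is (6, 7, 5, 3, 1, 2, 4).

3 SE-corners of the 16-cell Rothe diagram give Ess(w):

[(2, 5, 0), (3, 4, 0), (4, 2, 0)]


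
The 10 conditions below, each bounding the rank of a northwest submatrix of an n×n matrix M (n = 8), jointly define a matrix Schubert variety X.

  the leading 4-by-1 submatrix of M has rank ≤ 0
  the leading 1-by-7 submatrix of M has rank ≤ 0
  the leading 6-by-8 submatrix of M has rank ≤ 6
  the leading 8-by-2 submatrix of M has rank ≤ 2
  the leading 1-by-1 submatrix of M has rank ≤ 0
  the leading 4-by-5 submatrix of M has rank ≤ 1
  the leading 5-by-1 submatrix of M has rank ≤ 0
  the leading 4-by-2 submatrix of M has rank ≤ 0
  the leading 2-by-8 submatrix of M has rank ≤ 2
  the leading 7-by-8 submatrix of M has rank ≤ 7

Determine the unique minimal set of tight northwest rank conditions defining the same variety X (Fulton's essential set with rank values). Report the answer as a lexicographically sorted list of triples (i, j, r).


Rank table r_w(8×8) implied by the 10 constraints:

  row 1: 0 | 0 | 0 | 0 | 0 | 0 | 0 | 1
  row 2: 0 | 0 | 1 | 1 | 1 | 1 | 1 | 2
  row 3: 0 | 0 | 1 | 1 | 1 | 2 | 2 | 3
  row 4: 0 | 0 | 1 | 1 | 1 | 2 | 3 | 4
  row 5: 0 | 1 | 2 | 2 | 2 | 3 | 4 | 5
  row 6: 1 | 2 | 3 | 3 | 3 | 4 | 5 | 6
  row 7: 1 | 2 | 3 | 4 | 4 | 5 | 6 | 7
  row 8: 1 | 2 | 3 | 4 | 5 | 6 | 7 | 8

giving w = (8, 3, 6, 7, 2, 1, 4, 5) via Δ²R.

|D(w)|=18, |Ess(w)|=4:

[(1, 7, 0), (4, 2, 0), (4, 5, 1), (5, 1, 0)]


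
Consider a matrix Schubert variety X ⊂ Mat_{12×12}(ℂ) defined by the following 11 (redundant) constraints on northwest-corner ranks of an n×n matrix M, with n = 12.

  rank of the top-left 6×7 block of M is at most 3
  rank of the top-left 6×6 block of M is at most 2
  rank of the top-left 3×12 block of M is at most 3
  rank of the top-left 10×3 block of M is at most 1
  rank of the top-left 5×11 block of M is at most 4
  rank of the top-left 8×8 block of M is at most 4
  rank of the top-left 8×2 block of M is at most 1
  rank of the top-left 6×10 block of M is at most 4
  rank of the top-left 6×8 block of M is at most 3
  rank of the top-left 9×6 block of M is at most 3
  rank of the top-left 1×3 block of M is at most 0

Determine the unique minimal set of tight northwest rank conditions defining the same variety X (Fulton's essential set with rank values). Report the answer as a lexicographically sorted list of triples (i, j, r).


Recovering R(i,j) via the rank-extension bound from the 11 conditions:

  R[1]: 0  0  0  1  1  1  1  1  1  1  1  1
  R[2]: 1  1  1  2  2  2  2  2  2  2  2  2
  R[3]: 1  1  1  2  2  2  3  3  3  3  3  3
  R[4]: 1  1  1  2  2  2  3  3  4  4  4  4
  R[5]: 1  1  1  2  2  2  3  3  4  4  4  5
  R[6]: 1  1  1  2  2  2  3  3  4  4  5  6
  R[7]: 1  1  1  2  3  3  4  4  5  5  6  7
  R[8]: 1  1  1  2  3  3  4  4  5  6  7  8
  R[9]: 1  1  1  2  3  3  4  5  6  7  8  9
  R[10]: 1  1  1  2  3  4  5  6  7  8  9  10
  R[11]: 1  2  2  3  4  5  6  7  8  9  10  11
  R[12]: 1  2  3  4  5  6  7  8  9  10  11  12

giving w = (4, 1, 7, 9, 12, 11, 5, 10, 8, 6, 2, 3) via Δ²R.

D(w) has 36 cells with 8 SE-corners; essential set:

[(1, 3, 0), (5, 11, 4), (6, 6, 2), (6, 8, 3), (6, 10, 4), (8, 8, 4), (9, 6, 3), (10, 3, 1)]


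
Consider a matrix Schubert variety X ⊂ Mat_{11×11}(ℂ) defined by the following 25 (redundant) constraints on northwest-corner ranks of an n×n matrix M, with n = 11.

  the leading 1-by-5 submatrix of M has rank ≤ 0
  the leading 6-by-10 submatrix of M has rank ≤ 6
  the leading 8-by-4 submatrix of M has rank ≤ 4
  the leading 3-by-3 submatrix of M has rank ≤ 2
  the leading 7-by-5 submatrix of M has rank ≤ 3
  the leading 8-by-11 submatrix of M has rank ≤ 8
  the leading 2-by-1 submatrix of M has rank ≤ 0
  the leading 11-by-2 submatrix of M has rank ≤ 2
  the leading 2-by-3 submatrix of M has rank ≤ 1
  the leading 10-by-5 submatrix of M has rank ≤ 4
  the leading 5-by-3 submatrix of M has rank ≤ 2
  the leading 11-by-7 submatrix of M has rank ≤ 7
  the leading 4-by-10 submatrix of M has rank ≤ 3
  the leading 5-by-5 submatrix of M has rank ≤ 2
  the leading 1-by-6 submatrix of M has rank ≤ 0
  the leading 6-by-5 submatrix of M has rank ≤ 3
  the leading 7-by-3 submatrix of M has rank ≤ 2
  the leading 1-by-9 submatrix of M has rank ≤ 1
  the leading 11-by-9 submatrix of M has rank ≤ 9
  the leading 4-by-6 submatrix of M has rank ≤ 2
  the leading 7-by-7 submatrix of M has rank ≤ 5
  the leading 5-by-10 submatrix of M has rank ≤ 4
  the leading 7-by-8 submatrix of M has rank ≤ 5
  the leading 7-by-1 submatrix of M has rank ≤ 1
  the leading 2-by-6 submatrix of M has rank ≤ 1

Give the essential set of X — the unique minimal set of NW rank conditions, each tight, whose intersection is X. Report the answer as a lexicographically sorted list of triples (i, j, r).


Propagating the 25 rank bounds to every northwest block:

  row 1: 0, 0, 0, 0, 0, 0, 1, 1, 1, 1, 1
  row 2: 0, 1, 1, 1, 1, 1, 2, 2, 2, 2, 2
  row 3: 1, 2, 2, 2, 2, 2, 3, 3, 3, 3, 3
  row 4: 1, 2, 2, 2, 2, 2, 3, 3, 3, 3, 4
  row 5: 1, 2, 2, 2, 2, 3, 4, 4, 4, 4, 5
  row 6: 1, 2, 2, 3, 3, 4, 5, 5, 5, 5, 6
  row 7: 1, 2, 2, 3, 3, 4, 5, 5, 6, 6, 7
  row 8: 1, 2, 3, 4, 4, 5, 6, 6, 7, 7, 8
  row 9: 1, 2, 3, 4, 4, 5, 6, 7, 8, 8, 9
  row 10: 1, 2, 3, 4, 4, 5, 6, 7, 8, 9, 10
  row 11: 1, 2, 3, 4, 5, 6, 7, 8, 9, 10, 11

second differences of R give the permutation w = (7, 2, 1, 11, 6, 4, 9, 3, 8, 10, 5).

ℓ(w)=23; the 9 essential cells (i,j,r):

[(1, 6, 0), (2, 1, 0), (4, 6, 2), (4, 10, 3), (5, 5, 2), (7, 3, 2), (7, 5, 3), (7, 8, 5), (10, 5, 4)]


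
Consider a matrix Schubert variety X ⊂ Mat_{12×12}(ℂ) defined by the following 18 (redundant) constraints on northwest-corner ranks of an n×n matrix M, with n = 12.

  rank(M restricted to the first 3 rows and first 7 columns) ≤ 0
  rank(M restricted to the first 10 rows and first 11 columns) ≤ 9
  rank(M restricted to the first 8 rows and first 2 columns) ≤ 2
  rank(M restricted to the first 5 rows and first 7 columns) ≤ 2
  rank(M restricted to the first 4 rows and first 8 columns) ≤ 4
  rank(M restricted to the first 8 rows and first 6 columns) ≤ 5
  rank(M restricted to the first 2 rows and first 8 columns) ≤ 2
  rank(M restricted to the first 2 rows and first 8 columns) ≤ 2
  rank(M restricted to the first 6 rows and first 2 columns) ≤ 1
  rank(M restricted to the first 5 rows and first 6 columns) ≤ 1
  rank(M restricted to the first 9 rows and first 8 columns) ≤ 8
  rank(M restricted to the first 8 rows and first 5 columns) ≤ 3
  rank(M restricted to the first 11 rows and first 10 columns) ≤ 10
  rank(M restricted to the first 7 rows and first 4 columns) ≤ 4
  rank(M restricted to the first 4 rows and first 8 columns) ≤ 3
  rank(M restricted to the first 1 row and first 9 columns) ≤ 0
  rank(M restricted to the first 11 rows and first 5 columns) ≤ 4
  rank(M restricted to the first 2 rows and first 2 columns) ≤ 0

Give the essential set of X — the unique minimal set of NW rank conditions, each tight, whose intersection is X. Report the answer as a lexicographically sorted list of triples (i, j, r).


The tightest implied rank at each (i,j), from the 18 conditions:

  i=1: 0 0 0 0 0 0 0 0 0 1 1 1
  i=2: 0 0 0 0 0 0 0 1 1 2 2 2
  i=3: 0 0 0 0 0 0 0 1 2 3 3 3
  i=4: 1 1 1 1 1 1 1 2 3 4 4 4
  i=5: 1 1 1 1 1 1 2 3 4 5 5 5
  i=6: 1 1 2 2 2 2 3 4 5 6 6 6
  i=7: 1 2 3 3 3 3 4 5 6 7 7 7
  i=8: 1 2 3 3 3 4 5 6 7 8 8 8
  i=9: 1 2 3 4 4 5 6 7 8 9 9 9
  i=10: 1 2 3 4 4 5 6 7 8 9 9 10
  i=11: 1 2 3 4 4 5 6 7 8 9 10 11
  i=12: 1 2 3 4 5 6 7 8 9 10 11 12

second differences of R give the permutation w = (10, 8, 9, 1, 7, 3, 2, 6, 4, 12, 11, 5).

D(w) has 34 cells with 7 SE-corners; essential set:

[(1, 9, 0), (3, 7, 0), (5, 6, 1), (6, 2, 1), (8, 5, 3), (10, 11, 9), (11, 5, 4)]


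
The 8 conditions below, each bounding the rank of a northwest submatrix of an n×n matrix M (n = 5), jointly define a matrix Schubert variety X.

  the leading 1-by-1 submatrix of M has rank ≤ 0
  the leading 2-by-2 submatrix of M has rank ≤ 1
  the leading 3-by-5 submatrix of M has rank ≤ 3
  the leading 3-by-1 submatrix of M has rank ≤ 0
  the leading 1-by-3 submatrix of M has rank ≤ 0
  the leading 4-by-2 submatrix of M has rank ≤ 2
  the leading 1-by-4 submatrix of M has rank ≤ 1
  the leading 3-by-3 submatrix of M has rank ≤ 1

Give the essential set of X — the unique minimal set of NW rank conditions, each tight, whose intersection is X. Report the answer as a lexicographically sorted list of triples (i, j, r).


Propagating the 8 rank bounds to every northwest block:

  R[1]: 0, 0, 0, 1, 1
  R[2]: 0, 1, 1, 2, 2
  R[3]: 0, 1, 1, 2, 3
  R[4]: 1, 2, 2, 3, 4
  R[5]: 1, 2, 3, 4, 5

reading off 1-entries of Δ²R: w = (4, 2, 5, 1, 3).

3 SE-corners of the 6-cell Rothe diagram give Ess(w):

[(1, 3, 0), (3, 1, 0), (3, 3, 1)]


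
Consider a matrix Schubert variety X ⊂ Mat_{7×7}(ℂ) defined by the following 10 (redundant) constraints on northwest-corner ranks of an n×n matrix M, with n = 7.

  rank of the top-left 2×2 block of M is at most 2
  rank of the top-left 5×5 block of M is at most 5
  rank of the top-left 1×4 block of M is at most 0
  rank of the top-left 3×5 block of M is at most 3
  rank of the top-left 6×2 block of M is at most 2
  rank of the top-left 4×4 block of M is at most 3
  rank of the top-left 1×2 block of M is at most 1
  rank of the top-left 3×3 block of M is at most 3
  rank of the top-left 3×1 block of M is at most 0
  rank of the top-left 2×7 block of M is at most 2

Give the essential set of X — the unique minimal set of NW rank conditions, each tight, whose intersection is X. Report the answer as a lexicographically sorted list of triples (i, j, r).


Recovering R(i,j) via the rank-extension bound from the 10 conditions:

  i=1: 0 | 0 | 0 | 0 | 1 | 1 | 1
  i=2: 0 | 1 | 1 | 1 | 2 | 2 | 2
  i=3: 0 | 1 | 2 | 2 | 3 | 3 | 3
  i=4: 1 | 2 | 3 | 3 | 4 | 4 | 4
  i=5: 1 | 2 | 3 | 4 | 5 | 5 | 5
  i=6: 1 | 2 | 3 | 4 | 5 | 6 | 6
  i=7: 1 | 2 | 3 | 4 | 5 | 6 | 7

reading off 1-entries of Δ²R: w = (5, 2, 3, 1, 4, 6, 7).

ℓ(w)=6; the 2 essential cells (i,j,r):

[(1, 4, 0), (3, 1, 0)]


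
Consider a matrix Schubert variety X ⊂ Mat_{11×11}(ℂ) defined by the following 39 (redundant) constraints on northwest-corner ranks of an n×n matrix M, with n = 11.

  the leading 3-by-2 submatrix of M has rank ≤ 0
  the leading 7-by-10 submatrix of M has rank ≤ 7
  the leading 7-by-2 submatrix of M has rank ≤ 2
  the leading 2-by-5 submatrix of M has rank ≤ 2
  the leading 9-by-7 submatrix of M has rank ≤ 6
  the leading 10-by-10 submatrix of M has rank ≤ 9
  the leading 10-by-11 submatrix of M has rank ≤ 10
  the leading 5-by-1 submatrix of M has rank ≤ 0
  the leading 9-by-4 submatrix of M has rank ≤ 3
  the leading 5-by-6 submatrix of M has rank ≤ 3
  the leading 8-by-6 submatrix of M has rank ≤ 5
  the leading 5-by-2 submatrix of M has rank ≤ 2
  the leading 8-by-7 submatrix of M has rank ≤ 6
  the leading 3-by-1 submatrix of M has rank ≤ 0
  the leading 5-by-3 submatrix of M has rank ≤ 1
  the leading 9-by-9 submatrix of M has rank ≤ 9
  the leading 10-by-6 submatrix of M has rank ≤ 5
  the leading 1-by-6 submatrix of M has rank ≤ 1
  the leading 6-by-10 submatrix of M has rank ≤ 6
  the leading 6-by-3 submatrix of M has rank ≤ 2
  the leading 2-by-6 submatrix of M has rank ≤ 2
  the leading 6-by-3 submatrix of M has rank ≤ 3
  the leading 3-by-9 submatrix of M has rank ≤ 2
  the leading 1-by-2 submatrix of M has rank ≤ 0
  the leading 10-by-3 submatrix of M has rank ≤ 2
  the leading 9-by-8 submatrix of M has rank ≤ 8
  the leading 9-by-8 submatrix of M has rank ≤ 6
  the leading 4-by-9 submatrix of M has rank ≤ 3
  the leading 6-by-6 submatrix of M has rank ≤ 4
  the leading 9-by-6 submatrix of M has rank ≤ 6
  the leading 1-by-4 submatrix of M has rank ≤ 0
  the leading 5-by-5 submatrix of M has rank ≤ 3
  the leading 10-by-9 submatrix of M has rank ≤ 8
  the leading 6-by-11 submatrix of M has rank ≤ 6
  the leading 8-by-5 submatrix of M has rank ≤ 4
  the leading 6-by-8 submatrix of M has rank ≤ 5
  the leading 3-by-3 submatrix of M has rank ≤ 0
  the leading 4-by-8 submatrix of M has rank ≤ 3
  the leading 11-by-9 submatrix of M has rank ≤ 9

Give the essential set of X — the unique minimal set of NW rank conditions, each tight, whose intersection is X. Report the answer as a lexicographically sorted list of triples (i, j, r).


Recovering R(i,j) via the rank-extension bound from the 39 conditions:

  R[1]: 0 0 0 0 1 1 1 1 1 1 1
  R[2]: 0 0 0 1 2 2 2 2 2 2 2
  R[3]: 0 0 0 1 2 2 2 2 2 3 3
  R[4]: 0 1 1 2 3 3 3 3 3 4 4
  R[5]: 0 1 1 2 3 3 4 4 4 5 5
  R[6]: 1 2 2 3 4 4 5 5 5 6 6
  R[7]: 1 2 2 3 4 5 6 6 6 7 7
  R[8]: 1 2 2 3 4 5 6 6 7 8 8
  R[9]: 1 2 2 3 4 5 6 6 7 8 9
  R[10]: 1 2 2 3 4 5 6 7 8 9 10
  R[11]: 1 2 3 4 5 6 7 8 9 10 11

hence w(1..11) = (5, 4, 10, 2, 7, 1, 6, 9, 11, 8, 3).

Rothe diagram D(w) (24 cells), 8 SE-corners (essential conditions):

[(1, 4, 0), (3, 3, 0), (3, 9, 2), (5, 1, 0), (5, 3, 1), (5, 6, 3), (9, 8, 6), (10, 3, 2)]


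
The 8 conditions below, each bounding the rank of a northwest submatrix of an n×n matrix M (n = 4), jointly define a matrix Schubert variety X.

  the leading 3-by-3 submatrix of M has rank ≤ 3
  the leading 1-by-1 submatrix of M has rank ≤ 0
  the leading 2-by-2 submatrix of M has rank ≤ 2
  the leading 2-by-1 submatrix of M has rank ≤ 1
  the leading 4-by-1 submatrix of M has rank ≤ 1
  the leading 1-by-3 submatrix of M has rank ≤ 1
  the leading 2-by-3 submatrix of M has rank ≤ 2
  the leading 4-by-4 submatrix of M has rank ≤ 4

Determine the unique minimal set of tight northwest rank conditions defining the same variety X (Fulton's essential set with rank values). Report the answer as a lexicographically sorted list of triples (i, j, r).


Computing R[i][j] = min implied NW-rank bound (n=4, 8 conditions):

  i=1: 0  1  1  1
  i=2: 1  2  2  2
  i=3: 1  2  3  3
  i=4: 1  2  3  4

the unique w with this rank table is (2, 1, 3, 4).

|D(w)|=1, |Ess(w)|=1:

[(1, 1, 0)]


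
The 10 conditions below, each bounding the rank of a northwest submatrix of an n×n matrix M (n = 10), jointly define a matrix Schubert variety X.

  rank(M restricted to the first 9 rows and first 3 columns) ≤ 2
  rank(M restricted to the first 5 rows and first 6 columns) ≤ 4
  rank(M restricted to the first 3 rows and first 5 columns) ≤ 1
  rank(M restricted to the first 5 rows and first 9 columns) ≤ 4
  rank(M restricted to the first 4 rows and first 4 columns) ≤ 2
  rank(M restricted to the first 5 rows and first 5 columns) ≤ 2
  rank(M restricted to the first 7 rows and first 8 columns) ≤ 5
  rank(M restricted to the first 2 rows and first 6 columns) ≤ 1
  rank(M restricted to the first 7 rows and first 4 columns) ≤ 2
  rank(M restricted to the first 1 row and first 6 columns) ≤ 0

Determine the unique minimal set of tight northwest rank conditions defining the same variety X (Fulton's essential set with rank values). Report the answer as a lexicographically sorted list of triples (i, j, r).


Rank table r_w(10×10) implied by the 10 constraints:

  R[1]: 0 | 0 | 0 | 0 | 0 | 0 | 1 | 1 | 1 | 1
  R[2]: 1 | 1 | 1 | 1 | 1 | 1 | 2 | 2 | 2 | 2
  R[3]: 1 | 1 | 1 | 1 | 1 | 2 | 3 | 3 | 3 | 3
  R[4]: 1 | 2 | 2 | 2 | 2 | 3 | 4 | 4 | 4 | 4
  R[5]: 1 | 2 | 2 | 2 | 2 | 3 | 4 | 4 | 4 | 5
  R[6]: 1 | 2 | 2 | 2 | 3 | 4 | 5 | 5 | 5 | 6
  R[7]: 1 | 2 | 2 | 2 | 3 | 4 | 5 | 5 | 6 | 7
  R[8]: 1 | 2 | 2 | 3 | 4 | 5 | 6 | 6 | 7 | 8
  R[9]: 1 | 2 | 2 | 3 | 4 | 5 | 6 | 7 | 8 | 9
  R[10]: 1 | 2 | 3 | 4 | 5 | 6 | 7 | 8 | 9 | 10

second differences of R give the permutation w = (7, 1, 6, 2, 10, 5, 9, 4, 8, 3).

7 SE-corners of the 22-cell Rothe diagram give Ess(w):

[(1, 6, 0), (3, 5, 1), (5, 5, 2), (5, 9, 4), (7, 4, 2), (7, 8, 5), (9, 3, 2)]
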